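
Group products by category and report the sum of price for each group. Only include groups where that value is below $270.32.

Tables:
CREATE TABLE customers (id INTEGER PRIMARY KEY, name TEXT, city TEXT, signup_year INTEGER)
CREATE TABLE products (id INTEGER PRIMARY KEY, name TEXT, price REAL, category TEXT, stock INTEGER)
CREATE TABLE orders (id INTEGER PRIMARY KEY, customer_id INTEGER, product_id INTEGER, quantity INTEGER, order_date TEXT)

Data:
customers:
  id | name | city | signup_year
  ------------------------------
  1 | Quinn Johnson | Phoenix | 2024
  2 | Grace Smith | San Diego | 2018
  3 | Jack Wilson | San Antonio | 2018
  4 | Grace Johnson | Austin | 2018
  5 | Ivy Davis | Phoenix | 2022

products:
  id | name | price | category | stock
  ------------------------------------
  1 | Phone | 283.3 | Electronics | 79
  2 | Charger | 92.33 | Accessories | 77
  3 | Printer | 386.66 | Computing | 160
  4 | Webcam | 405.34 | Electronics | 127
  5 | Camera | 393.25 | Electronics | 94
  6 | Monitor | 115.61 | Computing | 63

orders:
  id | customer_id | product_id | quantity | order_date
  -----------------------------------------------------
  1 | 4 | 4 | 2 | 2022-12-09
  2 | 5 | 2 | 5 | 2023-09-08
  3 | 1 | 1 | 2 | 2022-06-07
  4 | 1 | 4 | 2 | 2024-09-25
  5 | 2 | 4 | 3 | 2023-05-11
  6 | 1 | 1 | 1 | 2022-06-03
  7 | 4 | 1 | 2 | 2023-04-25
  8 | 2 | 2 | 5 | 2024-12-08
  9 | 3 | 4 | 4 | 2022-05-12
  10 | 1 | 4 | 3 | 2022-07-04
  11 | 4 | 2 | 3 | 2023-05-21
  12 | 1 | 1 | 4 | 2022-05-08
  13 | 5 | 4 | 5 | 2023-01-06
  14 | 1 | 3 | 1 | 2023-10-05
SELECT category, SUM(price) AS sum_price FROM products GROUP BY category HAVING SUM(price) < 270.32

Execution result:
category | sum_price
Accessories | 92.33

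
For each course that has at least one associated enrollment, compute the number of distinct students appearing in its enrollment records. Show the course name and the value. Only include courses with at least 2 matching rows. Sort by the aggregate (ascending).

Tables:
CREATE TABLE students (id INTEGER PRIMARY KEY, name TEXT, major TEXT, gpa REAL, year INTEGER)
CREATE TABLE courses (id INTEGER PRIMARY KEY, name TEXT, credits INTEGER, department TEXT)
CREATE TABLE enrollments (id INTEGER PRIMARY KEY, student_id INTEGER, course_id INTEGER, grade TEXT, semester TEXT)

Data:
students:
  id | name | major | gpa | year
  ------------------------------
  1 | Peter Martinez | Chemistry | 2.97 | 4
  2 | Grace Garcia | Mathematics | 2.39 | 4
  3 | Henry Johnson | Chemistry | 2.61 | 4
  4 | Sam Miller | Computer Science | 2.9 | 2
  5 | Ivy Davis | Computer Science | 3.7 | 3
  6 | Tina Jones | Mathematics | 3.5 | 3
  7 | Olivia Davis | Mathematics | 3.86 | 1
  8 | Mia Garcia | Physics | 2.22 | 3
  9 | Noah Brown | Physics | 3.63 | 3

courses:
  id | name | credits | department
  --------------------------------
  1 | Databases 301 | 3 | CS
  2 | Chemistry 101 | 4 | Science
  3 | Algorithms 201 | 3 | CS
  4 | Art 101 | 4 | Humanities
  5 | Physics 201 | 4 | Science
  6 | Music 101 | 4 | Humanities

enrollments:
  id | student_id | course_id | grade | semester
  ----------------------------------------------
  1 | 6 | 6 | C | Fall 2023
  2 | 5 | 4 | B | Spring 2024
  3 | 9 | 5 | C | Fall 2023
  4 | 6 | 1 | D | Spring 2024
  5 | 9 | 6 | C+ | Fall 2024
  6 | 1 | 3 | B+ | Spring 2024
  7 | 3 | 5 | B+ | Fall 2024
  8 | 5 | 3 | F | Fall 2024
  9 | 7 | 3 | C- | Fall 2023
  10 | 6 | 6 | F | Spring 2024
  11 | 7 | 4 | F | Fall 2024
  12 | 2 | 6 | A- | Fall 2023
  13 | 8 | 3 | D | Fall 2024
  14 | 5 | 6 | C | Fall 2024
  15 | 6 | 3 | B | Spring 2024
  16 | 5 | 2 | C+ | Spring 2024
SELECT p.name, COUNT(DISTINCT c.student_id) AS distinct_student_count FROM enrollments c JOIN courses p ON c.course_id = p.id GROUP BY p.id, p.name HAVING COUNT(*) >= 2 ORDER BY distinct_student_count ASC

Execution result:
name | distinct_student_count
Art 101 | 2
Physics 201 | 2
Music 101 | 4
Algorithms 201 | 5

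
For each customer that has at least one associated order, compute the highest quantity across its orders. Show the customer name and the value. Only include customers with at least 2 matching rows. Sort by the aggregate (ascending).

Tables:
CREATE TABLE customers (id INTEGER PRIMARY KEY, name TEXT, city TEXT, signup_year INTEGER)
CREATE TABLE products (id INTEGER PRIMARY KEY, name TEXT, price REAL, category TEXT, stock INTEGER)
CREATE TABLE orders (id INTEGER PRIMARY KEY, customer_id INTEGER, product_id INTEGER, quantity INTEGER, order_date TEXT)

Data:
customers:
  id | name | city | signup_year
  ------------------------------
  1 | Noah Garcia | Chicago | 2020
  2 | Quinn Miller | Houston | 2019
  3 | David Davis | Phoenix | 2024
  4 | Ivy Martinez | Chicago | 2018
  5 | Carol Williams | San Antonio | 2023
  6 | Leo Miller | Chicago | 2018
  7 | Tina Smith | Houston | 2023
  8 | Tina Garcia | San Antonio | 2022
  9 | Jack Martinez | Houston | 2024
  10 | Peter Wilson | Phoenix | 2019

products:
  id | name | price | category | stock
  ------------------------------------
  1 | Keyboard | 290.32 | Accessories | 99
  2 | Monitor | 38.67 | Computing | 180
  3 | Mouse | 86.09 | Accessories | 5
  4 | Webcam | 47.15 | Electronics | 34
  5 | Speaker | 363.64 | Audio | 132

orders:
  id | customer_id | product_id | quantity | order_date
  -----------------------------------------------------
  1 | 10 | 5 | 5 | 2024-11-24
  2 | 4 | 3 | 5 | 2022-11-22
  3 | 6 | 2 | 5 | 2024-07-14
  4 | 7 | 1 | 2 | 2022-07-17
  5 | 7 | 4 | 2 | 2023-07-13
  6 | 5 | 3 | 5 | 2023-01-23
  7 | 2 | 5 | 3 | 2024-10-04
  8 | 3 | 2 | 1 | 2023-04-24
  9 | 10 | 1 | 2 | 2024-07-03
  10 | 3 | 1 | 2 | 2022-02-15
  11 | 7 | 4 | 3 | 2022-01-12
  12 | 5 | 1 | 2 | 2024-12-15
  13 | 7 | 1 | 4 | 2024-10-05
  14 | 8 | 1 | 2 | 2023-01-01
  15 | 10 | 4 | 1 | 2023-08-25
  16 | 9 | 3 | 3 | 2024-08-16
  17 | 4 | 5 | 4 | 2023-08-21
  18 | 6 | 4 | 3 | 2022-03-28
SELECT p.name, MAX(c.quantity) AS max_quantity FROM orders c JOIN customers p ON c.customer_id = p.id GROUP BY p.id, p.name HAVING COUNT(*) >= 2 ORDER BY max_quantity ASC

Execution result:
name | max_quantity
David Davis | 2
Tina Smith | 4
Ivy Martinez | 5
Carol Williams | 5
Leo Miller | 5
Peter Wilson | 5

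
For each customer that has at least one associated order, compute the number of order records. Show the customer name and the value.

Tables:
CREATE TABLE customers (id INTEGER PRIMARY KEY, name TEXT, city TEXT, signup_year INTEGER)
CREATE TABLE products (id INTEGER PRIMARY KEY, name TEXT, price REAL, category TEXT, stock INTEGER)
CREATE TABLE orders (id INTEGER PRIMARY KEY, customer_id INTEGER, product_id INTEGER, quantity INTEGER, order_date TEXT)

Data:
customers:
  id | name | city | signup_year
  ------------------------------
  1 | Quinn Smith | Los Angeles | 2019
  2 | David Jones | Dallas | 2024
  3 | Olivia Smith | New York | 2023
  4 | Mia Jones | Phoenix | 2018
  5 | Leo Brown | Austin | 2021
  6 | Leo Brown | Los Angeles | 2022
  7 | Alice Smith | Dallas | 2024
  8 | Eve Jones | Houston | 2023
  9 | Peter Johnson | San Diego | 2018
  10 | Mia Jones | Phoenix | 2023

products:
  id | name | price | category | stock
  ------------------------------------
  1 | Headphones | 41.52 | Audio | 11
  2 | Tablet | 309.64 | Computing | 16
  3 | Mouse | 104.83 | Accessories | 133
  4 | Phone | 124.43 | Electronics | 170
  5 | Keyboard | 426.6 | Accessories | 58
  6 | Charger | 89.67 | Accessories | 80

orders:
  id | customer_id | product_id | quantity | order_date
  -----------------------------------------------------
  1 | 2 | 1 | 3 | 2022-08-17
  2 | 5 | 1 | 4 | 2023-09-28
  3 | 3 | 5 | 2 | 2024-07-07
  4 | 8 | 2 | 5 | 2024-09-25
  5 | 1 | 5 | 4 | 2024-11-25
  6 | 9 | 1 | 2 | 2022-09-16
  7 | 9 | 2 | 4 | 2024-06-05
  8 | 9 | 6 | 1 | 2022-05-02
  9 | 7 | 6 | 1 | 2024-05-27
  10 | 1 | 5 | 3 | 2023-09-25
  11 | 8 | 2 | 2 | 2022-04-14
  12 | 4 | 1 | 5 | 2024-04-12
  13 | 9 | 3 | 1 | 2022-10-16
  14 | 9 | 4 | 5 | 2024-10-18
SELECT p.name, COUNT(*) AS n FROM orders c JOIN customers p ON c.customer_id = p.id GROUP BY p.id, p.name

Execution result:
name | n
Quinn Smith | 2
David Jones | 1
Olivia Smith | 1
Mia Jones | 1
Leo Brown | 1
Alice Smith | 1
Eve Jones | 2
Peter Johnson | 5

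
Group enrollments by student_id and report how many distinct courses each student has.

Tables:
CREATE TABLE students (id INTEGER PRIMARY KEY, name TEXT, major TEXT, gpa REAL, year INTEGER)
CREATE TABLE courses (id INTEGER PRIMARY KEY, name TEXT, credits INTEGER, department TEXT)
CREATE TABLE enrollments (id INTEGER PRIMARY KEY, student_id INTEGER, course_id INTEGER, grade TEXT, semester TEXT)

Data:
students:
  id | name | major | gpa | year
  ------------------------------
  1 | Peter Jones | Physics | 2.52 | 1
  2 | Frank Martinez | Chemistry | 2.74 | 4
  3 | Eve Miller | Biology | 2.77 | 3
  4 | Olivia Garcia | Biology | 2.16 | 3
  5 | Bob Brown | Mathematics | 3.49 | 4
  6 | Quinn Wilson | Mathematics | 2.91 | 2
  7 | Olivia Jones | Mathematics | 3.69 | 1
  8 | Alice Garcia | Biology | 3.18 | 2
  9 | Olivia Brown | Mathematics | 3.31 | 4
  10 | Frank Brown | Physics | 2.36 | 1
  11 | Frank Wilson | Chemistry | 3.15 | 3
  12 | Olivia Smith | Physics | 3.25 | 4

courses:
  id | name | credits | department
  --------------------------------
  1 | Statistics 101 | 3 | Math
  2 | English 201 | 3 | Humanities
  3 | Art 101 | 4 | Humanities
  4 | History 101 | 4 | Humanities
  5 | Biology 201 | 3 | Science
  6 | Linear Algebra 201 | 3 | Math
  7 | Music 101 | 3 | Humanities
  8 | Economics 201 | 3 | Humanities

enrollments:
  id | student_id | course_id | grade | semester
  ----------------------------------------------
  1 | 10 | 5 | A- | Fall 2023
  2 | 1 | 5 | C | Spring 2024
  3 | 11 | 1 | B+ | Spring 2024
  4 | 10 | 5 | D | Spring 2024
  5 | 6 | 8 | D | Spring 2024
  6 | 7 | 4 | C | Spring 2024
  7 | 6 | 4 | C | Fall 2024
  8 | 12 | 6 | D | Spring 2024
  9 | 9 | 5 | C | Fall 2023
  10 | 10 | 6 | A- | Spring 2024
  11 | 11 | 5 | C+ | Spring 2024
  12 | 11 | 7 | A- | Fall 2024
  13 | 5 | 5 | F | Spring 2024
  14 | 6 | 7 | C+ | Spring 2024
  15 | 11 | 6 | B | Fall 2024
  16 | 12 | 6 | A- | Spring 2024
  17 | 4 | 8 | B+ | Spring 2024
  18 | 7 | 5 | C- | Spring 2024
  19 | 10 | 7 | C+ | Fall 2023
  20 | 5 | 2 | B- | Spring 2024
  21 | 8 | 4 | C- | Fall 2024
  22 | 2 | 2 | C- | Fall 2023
SELECT student_id, COUNT(DISTINCT course_id) AS distinct_course_count FROM enrollments GROUP BY student_id

Execution result:
student_id | distinct_course_count
1 | 1
2 | 1
4 | 1
5 | 2
6 | 3
7 | 2
8 | 1
9 | 1
10 | 3
11 | 4
12 | 1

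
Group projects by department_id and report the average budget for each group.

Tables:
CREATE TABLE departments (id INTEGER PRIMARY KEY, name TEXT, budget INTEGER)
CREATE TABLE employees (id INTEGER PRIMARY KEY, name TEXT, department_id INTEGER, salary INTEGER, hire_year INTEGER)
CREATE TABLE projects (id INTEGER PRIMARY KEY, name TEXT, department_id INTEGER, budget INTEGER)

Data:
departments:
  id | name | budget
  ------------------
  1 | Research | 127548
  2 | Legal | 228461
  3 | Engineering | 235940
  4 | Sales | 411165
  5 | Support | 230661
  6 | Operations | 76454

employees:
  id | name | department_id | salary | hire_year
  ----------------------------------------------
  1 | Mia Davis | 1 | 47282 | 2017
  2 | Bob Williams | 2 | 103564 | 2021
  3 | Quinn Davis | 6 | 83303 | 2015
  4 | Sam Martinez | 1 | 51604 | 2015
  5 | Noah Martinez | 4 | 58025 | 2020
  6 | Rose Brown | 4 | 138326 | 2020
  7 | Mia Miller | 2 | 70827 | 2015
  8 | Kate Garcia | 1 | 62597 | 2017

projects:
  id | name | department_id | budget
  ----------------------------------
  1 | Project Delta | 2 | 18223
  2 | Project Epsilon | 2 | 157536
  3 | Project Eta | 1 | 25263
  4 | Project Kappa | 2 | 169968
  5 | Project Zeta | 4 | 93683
SELECT department_id, AVG(budget) AS avg_budget FROM projects GROUP BY department_id

Execution result:
department_id | avg_budget
1 | 25263.00
2 | 115242.33
4 | 93683.00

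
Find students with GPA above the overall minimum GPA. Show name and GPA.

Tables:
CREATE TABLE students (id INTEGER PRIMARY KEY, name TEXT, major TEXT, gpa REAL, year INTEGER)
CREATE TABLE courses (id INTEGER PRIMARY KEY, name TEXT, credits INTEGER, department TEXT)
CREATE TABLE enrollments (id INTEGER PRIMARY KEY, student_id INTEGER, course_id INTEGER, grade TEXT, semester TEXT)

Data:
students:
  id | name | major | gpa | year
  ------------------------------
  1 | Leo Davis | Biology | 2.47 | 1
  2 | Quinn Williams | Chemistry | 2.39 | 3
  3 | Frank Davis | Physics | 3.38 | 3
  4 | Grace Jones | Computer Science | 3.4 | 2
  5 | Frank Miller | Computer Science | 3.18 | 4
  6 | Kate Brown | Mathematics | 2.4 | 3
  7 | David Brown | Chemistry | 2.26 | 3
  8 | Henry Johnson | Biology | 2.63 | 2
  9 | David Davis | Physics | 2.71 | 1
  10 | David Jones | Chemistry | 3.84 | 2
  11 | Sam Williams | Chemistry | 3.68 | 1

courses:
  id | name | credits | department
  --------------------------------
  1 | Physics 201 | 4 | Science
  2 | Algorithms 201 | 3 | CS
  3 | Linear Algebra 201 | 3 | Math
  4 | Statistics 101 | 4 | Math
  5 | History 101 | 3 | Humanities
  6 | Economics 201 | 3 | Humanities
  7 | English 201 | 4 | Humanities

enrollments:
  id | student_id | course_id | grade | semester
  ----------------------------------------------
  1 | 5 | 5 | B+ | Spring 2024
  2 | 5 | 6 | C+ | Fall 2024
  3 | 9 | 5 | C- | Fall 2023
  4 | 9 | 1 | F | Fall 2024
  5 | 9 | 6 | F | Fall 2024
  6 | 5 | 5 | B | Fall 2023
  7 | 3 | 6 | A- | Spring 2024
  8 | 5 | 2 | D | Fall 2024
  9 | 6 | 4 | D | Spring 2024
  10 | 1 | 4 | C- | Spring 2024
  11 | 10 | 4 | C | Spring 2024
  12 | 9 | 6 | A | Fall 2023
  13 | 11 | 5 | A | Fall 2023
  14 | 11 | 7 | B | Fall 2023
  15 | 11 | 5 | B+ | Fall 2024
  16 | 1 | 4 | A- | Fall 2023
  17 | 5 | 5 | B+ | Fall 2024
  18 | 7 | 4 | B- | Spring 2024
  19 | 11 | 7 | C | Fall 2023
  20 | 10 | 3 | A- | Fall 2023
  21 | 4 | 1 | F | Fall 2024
SELECT name, gpa FROM students WHERE gpa > (SELECT MIN(gpa) FROM students)

Execution result:
name | gpa
Leo Davis | 2.47
Quinn Williams | 2.39
Frank Davis | 3.38
Grace Jones | 3.40
Frank Miller | 3.18
Kate Brown | 2.40
Henry Johnson | 2.63
David Davis | 2.71
David Jones | 3.84
Sam Williams | 3.68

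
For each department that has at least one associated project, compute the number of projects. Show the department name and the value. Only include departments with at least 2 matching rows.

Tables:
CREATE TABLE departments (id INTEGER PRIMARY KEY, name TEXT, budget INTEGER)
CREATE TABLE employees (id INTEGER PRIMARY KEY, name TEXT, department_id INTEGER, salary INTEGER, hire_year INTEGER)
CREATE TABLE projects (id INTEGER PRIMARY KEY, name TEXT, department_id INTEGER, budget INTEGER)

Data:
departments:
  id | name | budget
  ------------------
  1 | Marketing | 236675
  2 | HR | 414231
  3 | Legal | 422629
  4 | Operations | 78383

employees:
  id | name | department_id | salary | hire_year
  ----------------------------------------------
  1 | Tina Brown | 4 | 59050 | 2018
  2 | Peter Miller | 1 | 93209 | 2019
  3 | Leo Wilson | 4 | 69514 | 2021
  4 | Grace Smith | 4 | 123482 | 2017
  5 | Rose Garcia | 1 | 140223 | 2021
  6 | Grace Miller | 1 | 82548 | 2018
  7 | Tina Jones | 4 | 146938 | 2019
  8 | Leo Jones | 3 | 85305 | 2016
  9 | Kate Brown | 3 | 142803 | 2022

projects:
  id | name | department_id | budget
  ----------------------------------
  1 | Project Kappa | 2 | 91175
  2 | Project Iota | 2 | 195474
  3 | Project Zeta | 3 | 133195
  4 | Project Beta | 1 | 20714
SELECT p.name, COUNT(*) AS n FROM projects c JOIN departments p ON c.department_id = p.id GROUP BY p.id, p.name HAVING COUNT(*) >= 2

Execution result:
name | n
HR | 2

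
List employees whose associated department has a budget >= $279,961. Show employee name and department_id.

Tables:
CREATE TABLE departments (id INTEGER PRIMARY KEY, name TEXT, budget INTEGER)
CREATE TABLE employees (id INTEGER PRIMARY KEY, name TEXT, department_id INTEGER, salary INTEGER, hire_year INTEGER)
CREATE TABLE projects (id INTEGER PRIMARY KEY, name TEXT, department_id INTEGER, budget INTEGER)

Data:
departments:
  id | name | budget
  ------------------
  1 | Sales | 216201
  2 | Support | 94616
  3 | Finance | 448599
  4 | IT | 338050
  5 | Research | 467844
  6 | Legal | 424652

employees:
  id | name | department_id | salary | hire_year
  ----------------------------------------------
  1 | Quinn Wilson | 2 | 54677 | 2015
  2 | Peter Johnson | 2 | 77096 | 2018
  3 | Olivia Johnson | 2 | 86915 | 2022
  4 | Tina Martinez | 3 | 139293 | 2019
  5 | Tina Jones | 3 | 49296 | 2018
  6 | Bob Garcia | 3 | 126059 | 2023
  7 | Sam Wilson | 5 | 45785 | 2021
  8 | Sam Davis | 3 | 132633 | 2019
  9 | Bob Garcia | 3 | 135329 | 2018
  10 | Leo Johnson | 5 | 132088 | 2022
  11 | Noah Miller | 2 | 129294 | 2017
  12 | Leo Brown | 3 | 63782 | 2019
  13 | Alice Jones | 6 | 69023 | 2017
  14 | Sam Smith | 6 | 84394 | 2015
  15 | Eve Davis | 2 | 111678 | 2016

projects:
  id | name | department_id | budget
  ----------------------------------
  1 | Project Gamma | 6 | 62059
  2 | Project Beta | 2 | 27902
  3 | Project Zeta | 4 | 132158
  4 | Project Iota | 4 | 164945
SELECT name, department_id FROM employees WHERE department_id IN (SELECT id FROM departments WHERE budget >= 279961)

Execution result:
name | department_id
Tina Martinez | 3
Tina Jones | 3
Bob Garcia | 3
Sam Wilson | 5
Sam Davis | 3
Bob Garcia | 3
Leo Johnson | 5
Leo Brown | 3
Alice Jones | 6
Sam Smith | 6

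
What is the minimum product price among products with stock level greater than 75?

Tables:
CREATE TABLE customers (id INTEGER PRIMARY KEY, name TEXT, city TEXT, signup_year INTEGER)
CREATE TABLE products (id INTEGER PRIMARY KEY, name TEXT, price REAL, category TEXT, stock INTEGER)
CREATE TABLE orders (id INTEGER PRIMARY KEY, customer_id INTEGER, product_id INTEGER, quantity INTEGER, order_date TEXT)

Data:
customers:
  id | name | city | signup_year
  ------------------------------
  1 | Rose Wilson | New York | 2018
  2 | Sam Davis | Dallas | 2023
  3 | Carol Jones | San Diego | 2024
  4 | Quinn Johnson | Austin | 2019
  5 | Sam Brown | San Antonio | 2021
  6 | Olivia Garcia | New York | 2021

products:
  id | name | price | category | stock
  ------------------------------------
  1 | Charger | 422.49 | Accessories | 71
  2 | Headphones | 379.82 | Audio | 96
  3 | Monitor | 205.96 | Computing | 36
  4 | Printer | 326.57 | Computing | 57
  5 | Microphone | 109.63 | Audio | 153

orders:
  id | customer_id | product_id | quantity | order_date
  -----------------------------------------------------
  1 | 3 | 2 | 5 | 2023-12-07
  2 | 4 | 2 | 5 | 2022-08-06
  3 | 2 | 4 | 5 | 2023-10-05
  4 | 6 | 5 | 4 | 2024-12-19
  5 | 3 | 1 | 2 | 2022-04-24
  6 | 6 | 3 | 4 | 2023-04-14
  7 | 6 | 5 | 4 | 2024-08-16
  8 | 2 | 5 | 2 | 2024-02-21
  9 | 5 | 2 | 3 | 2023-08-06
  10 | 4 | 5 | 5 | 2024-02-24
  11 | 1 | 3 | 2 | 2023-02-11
SELECT MIN(price) FROM products WHERE stock > 75

Execution result:
109.63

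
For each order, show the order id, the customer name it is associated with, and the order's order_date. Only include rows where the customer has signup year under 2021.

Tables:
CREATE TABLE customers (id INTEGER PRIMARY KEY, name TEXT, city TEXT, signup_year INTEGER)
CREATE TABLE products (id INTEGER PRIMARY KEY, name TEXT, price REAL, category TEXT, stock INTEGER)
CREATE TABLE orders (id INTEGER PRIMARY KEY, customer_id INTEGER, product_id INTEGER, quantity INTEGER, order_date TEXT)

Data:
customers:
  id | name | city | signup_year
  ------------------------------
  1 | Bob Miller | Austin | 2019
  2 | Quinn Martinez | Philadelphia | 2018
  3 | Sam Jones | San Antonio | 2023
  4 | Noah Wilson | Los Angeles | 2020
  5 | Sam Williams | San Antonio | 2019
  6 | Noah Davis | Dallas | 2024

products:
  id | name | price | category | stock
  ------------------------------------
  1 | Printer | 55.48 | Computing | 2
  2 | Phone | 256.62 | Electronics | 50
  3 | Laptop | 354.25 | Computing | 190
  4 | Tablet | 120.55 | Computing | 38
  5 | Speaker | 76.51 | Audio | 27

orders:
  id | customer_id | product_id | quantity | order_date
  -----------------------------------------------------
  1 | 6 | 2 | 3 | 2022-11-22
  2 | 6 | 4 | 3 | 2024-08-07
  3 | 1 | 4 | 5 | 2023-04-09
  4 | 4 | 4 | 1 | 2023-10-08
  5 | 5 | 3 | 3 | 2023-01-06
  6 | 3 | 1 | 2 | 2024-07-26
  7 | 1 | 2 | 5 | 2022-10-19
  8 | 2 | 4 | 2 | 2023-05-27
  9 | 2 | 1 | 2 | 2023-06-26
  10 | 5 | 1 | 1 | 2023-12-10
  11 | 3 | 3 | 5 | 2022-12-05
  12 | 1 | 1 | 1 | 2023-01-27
SELECT c.id, p.name AS customer, c.order_date FROM orders c JOIN customers p ON c.customer_id = p.id WHERE p.signup_year < 2021

Execution result:
id | customer | order_date
3 | Bob Miller | 2023-04-09
4 | Noah Wilson | 2023-10-08
5 | Sam Williams | 2023-01-06
7 | Bob Miller | 2022-10-19
8 | Quinn Martinez | 2023-05-27
9 | Quinn Martinez | 2023-06-26
10 | Sam Williams | 2023-12-10
12 | Bob Miller | 2023-01-27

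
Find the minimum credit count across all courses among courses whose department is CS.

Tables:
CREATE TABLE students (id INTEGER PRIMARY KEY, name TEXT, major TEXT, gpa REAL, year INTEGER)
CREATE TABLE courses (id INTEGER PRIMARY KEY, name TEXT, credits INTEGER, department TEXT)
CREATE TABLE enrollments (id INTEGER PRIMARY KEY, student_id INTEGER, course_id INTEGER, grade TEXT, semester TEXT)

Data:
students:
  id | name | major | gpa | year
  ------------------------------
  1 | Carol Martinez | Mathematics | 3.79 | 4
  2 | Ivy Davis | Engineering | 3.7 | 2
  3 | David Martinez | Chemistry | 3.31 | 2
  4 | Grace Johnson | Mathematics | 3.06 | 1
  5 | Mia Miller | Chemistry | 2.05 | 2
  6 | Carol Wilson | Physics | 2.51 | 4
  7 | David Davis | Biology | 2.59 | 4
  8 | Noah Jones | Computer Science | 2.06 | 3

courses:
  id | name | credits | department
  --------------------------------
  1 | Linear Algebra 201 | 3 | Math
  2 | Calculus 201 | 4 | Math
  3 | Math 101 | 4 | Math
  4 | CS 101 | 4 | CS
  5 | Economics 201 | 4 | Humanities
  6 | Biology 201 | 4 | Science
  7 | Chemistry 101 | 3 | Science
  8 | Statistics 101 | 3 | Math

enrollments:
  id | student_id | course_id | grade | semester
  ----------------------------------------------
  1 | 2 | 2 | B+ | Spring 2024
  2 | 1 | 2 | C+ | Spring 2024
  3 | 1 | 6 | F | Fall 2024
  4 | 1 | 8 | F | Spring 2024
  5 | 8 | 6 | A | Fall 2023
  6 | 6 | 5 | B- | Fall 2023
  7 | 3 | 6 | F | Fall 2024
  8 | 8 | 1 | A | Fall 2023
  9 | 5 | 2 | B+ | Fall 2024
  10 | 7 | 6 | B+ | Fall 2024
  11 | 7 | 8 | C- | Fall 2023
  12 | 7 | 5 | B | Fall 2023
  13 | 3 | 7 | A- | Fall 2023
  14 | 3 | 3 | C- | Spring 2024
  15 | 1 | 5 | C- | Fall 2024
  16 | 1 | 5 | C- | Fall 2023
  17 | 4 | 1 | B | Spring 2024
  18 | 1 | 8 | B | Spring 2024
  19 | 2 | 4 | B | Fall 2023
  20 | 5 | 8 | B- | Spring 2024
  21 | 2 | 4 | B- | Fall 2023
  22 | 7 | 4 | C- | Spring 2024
SELECT MIN(credits) FROM courses WHERE department = 'CS'

Execution result:
4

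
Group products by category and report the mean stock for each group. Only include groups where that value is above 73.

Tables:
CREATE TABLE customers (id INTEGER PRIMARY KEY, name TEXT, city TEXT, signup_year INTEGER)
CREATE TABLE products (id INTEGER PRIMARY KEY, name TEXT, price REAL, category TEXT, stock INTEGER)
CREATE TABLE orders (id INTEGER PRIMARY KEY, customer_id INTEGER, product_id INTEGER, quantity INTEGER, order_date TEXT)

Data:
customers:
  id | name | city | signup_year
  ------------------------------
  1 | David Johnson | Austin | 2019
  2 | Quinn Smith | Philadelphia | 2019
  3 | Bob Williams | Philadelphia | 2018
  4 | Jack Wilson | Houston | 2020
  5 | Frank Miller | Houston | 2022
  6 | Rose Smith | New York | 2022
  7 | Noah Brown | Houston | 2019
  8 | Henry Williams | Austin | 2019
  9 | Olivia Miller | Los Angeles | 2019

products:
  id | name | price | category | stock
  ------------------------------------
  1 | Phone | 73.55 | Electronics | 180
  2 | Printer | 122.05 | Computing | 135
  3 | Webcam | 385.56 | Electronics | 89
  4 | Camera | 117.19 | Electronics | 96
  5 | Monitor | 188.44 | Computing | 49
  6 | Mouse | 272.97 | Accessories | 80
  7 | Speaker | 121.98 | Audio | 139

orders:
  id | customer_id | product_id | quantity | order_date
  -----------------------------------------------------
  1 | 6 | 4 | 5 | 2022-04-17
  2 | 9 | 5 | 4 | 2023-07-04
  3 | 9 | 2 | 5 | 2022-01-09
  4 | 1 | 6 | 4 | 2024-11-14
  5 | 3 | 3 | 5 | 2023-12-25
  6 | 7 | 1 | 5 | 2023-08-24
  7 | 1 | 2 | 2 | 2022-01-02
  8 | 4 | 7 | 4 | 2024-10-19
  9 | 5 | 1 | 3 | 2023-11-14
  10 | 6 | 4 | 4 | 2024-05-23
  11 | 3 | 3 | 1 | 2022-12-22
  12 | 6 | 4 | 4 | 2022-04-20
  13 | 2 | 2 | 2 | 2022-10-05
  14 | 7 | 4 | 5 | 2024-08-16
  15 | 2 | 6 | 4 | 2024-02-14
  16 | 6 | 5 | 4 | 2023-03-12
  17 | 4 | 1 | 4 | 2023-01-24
SELECT category, AVG(stock) AS avg_stock FROM products GROUP BY category HAVING AVG(stock) > 73

Execution result:
category | avg_stock
Accessories | 80.00
Audio | 139.00
Computing | 92.00
Electronics | 121.67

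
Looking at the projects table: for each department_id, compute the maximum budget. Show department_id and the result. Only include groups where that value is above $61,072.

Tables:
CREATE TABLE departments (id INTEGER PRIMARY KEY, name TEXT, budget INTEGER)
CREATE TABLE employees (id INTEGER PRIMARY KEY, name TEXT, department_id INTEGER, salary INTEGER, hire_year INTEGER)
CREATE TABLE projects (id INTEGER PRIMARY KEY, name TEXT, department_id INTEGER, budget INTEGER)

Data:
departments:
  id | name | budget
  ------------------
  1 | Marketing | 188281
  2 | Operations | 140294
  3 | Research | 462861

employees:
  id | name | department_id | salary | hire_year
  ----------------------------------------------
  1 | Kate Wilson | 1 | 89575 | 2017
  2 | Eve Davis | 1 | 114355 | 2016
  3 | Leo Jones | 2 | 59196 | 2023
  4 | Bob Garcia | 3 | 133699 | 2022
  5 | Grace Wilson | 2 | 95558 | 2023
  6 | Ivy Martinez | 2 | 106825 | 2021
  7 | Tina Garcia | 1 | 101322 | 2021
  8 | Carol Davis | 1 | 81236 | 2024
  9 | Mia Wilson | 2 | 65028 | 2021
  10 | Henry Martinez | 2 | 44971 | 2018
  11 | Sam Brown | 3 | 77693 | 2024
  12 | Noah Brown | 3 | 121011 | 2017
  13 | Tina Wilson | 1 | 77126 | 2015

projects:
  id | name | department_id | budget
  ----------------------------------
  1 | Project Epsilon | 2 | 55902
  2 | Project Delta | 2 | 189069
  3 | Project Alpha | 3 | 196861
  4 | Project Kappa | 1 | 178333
SELECT department_id, MAX(budget) AS max_budget FROM projects GROUP BY department_id HAVING MAX(budget) > 61072

Execution result:
department_id | max_budget
1 | 178333
2 | 189069
3 | 196861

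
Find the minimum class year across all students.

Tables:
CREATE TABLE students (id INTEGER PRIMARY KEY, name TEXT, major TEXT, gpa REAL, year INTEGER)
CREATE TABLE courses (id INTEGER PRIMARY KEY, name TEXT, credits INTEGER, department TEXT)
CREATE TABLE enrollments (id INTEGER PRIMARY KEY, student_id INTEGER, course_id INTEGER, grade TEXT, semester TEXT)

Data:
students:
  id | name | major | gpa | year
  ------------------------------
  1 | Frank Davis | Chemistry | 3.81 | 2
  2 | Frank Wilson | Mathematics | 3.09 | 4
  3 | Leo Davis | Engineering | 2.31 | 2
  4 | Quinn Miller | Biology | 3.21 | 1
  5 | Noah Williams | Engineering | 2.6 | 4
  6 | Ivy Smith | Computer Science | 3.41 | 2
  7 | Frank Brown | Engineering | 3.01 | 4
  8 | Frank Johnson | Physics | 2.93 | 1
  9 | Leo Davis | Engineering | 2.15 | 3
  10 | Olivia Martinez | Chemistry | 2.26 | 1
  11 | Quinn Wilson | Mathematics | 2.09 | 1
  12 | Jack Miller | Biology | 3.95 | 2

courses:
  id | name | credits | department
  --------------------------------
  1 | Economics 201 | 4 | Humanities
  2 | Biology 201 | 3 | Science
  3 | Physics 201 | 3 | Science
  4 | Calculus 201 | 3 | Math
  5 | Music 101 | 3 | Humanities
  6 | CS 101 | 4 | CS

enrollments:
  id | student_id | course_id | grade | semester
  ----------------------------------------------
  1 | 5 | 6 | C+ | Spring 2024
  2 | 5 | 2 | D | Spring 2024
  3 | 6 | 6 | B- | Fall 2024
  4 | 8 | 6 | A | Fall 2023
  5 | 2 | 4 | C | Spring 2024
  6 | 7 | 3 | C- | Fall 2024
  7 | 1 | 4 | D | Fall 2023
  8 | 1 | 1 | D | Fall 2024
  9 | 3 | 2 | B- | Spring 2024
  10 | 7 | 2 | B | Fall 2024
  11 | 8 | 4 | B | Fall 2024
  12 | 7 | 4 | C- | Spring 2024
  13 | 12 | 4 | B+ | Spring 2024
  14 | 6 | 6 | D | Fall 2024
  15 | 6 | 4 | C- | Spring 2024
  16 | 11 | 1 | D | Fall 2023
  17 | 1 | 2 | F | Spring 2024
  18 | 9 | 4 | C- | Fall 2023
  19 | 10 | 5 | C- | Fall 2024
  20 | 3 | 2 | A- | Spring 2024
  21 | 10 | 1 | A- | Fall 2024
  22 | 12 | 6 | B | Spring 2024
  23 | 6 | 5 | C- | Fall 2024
SELECT MIN(year) FROM students

Execution result:
1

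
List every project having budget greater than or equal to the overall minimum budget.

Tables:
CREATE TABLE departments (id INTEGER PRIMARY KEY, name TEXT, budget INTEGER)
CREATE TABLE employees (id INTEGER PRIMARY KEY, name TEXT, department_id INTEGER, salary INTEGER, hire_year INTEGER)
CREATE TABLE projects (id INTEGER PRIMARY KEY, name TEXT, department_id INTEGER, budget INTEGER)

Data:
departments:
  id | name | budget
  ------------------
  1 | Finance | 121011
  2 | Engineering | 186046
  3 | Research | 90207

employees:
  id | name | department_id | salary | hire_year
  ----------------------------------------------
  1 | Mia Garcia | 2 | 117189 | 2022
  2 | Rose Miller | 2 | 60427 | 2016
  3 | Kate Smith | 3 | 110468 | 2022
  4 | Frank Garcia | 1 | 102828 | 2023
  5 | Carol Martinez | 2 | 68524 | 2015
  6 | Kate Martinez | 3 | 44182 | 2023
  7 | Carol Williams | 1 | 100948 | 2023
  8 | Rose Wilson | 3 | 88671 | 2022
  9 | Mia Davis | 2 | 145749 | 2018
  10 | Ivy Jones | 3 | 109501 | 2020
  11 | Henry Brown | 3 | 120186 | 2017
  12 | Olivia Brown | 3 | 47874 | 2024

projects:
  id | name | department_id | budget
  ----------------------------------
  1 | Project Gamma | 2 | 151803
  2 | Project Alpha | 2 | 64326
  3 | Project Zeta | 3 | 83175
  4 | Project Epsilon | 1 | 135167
SELECT name, budget FROM projects WHERE budget >= (SELECT MIN(budget) FROM projects)

Execution result:
name | budget
Project Gamma | 151803
Project Alpha | 64326
Project Zeta | 83175
Project Epsilon | 135167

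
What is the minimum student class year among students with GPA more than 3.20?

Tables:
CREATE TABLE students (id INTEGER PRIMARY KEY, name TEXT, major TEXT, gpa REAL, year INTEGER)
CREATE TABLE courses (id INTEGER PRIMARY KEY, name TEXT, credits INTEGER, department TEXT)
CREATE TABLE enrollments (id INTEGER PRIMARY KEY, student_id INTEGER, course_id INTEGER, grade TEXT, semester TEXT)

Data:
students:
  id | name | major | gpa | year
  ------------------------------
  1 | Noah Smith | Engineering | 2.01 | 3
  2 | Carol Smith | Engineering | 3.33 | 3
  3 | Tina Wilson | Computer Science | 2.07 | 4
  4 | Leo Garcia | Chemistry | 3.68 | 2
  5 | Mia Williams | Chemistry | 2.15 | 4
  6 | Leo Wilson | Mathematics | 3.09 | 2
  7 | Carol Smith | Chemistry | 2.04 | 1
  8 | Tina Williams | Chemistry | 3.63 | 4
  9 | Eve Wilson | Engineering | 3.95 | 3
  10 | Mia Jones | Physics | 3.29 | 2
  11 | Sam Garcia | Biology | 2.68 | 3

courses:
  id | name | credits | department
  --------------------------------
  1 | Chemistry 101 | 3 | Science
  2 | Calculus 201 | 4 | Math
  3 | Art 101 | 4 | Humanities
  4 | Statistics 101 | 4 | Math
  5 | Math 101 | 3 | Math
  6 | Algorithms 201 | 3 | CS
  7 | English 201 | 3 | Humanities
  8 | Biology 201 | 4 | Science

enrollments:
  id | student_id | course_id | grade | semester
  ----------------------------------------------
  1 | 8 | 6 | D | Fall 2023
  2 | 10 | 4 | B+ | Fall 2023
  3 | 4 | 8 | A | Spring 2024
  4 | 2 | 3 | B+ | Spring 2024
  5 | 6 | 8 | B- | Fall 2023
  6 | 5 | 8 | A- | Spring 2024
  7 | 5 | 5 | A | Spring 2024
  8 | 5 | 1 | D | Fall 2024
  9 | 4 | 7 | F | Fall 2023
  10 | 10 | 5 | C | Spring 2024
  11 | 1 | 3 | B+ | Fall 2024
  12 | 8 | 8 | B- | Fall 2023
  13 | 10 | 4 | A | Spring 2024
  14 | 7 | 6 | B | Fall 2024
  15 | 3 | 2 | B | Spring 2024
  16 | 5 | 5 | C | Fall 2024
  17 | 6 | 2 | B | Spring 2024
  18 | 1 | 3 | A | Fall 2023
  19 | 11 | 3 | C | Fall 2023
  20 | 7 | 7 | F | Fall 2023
SELECT MIN(year) FROM students WHERE gpa > 3.2

Execution result:
2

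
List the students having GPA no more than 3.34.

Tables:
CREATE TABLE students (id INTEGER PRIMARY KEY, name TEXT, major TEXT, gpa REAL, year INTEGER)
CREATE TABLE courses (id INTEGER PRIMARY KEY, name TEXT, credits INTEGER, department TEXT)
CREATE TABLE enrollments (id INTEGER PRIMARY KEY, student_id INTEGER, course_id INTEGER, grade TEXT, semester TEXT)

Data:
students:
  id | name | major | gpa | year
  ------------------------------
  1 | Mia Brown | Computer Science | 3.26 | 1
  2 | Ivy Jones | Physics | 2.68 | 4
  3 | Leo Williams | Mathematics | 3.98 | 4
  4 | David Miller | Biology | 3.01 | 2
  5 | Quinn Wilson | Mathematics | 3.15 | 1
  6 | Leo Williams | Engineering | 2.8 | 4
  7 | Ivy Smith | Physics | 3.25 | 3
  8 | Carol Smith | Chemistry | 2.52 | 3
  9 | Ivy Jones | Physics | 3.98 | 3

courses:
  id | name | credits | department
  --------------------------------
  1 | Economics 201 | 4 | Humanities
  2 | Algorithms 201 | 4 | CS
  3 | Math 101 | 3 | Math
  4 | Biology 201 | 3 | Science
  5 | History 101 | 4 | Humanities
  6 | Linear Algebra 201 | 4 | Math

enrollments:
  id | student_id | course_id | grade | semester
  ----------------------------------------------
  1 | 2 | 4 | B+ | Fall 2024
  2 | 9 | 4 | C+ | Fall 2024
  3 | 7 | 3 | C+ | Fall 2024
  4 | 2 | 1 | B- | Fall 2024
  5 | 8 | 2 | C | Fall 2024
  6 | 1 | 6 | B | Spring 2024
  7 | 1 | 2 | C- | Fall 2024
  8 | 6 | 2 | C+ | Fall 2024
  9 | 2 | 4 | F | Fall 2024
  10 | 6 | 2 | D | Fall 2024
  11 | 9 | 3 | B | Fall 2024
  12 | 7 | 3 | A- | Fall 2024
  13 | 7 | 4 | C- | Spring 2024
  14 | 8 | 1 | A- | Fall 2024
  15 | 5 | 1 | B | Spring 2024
SELECT name, gpa FROM students WHERE gpa <= 3.34

Execution result:
name | gpa
Mia Brown | 3.26
Ivy Jones | 2.68
David Miller | 3.01
Quinn Wilson | 3.15
Leo Williams | 2.80
Ivy Smith | 3.25
Carol Smith | 2.52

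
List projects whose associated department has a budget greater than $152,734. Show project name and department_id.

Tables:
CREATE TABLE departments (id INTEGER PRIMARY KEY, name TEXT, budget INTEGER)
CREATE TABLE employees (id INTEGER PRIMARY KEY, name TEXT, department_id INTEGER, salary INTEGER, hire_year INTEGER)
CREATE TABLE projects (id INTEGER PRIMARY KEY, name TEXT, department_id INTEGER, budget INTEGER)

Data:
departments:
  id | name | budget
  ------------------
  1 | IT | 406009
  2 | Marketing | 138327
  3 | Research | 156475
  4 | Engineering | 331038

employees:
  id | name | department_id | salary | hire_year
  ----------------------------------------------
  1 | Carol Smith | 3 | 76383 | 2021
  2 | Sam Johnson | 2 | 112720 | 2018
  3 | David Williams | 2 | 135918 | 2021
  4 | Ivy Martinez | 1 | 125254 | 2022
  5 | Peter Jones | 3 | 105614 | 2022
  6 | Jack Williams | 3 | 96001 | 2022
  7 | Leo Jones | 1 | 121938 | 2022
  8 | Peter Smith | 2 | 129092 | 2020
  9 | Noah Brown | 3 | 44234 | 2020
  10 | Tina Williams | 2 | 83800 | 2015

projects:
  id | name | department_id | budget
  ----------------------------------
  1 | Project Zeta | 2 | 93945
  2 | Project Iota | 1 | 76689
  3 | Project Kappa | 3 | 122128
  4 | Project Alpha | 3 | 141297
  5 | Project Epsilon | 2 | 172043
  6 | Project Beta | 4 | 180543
SELECT name, department_id FROM projects WHERE department_id IN (SELECT id FROM departments WHERE budget > 152734)

Execution result:
name | department_id
Project Iota | 1
Project Kappa | 3
Project Alpha | 3
Project Beta | 4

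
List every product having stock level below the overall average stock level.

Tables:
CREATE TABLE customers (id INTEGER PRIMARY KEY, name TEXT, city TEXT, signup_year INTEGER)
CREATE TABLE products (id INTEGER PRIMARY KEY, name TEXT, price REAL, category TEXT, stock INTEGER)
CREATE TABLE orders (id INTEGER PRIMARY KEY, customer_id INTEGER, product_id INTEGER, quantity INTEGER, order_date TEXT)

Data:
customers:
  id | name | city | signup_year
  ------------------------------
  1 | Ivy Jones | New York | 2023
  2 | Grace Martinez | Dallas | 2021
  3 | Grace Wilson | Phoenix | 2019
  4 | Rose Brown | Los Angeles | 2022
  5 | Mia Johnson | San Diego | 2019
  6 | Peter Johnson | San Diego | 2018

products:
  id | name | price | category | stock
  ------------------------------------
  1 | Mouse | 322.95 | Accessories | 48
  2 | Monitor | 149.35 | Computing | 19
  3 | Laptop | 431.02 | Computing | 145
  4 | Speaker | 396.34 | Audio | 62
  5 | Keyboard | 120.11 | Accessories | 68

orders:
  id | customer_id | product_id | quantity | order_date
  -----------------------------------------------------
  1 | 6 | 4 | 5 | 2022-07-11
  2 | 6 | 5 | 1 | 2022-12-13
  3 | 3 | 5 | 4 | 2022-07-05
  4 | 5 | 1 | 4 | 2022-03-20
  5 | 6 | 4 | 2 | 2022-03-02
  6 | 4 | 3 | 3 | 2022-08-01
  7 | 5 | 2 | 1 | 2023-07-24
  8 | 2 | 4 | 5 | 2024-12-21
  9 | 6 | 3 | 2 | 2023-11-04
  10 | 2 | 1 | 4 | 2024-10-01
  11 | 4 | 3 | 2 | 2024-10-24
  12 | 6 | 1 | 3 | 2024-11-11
SELECT name, stock FROM products WHERE stock < (SELECT AVG(stock) FROM products)

Execution result:
name | stock
Mouse | 48
Monitor | 19
Speaker | 62
Keyboard | 68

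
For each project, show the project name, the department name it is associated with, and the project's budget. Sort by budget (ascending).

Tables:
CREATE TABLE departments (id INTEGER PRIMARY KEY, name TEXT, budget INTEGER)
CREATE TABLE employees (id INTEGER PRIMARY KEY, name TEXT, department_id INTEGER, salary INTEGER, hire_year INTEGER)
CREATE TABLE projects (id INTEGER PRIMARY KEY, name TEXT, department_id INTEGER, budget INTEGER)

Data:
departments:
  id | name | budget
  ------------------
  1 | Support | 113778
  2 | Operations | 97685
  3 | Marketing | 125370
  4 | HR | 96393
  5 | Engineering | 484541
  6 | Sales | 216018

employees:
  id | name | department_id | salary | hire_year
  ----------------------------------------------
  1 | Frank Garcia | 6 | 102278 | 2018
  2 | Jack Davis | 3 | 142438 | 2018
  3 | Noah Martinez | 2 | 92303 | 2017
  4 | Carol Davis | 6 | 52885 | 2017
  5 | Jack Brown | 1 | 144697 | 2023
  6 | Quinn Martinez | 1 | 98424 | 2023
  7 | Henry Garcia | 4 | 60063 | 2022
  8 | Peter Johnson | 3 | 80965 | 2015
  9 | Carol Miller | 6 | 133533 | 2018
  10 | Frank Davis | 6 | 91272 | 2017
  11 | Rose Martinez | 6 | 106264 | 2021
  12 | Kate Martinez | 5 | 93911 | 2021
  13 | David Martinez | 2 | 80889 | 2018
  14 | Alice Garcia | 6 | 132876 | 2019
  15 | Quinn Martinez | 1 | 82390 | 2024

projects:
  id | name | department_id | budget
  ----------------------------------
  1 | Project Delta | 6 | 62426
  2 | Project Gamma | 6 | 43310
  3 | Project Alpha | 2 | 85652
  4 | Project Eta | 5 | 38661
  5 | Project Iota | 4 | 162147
SELECT c.name, p.name AS department, c.budget FROM projects c JOIN departments p ON c.department_id = p.id ORDER BY c.budget ASC

Execution result:
name | department | budget
Project Eta | Engineering | 38661
Project Gamma | Sales | 43310
Project Delta | Sales | 62426
Project Alpha | Operations | 85652
Project Iota | HR | 162147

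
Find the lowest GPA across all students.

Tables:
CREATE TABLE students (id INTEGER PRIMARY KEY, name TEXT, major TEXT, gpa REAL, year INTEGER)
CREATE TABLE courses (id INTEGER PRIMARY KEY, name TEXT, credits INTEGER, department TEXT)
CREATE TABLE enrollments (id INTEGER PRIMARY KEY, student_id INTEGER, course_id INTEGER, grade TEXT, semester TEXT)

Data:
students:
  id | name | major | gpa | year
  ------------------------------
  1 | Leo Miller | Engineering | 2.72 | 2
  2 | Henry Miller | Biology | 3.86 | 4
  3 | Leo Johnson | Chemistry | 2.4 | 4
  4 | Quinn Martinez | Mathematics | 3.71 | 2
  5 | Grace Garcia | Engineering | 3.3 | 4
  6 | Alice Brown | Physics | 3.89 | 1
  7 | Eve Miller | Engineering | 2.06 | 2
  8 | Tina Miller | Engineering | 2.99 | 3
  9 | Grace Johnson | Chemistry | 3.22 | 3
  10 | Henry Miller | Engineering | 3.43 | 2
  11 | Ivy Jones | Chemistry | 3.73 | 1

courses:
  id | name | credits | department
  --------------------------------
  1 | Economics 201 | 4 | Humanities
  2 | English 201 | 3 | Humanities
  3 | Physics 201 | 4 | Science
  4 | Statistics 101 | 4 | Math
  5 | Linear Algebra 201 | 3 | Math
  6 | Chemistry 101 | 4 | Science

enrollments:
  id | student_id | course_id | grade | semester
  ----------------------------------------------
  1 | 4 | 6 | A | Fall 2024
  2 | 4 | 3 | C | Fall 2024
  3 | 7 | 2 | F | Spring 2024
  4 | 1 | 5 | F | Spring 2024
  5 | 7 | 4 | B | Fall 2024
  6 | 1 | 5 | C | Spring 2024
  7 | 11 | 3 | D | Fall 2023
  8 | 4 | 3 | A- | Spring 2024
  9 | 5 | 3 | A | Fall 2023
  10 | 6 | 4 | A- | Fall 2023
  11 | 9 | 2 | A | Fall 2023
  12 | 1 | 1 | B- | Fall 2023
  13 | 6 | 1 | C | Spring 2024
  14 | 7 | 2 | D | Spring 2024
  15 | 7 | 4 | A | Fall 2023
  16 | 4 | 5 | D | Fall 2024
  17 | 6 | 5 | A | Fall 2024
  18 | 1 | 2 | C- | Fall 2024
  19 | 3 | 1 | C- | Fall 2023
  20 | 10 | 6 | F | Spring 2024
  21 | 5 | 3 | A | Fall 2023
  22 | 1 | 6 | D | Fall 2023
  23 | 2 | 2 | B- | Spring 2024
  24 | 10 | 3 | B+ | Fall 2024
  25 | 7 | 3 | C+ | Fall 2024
SELECT MIN(gpa) FROM students

Execution result:
2.06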